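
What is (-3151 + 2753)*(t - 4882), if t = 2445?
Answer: 969926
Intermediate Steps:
(-3151 + 2753)*(t - 4882) = (-3151 + 2753)*(2445 - 4882) = -398*(-2437) = 969926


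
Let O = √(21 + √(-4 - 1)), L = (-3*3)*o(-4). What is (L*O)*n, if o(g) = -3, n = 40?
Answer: 1080*√(21 + I*√5) ≈ 4956.2 + 263.12*I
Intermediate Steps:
L = 27 (L = -3*3*(-3) = -9*(-3) = 27)
O = √(21 + I*√5) (O = √(21 + √(-5)) = √(21 + I*√5) ≈ 4.5891 + 0.24363*I)
(L*O)*n = (27*√(21 + I*√5))*40 = 1080*√(21 + I*√5)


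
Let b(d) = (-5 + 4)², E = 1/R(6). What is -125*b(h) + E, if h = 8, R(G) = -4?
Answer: -501/4 ≈ -125.25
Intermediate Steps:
E = -¼ (E = 1/(-4) = -¼ ≈ -0.25000)
b(d) = 1 (b(d) = (-1)² = 1)
-125*b(h) + E = -125*1 - ¼ = -125 - ¼ = -501/4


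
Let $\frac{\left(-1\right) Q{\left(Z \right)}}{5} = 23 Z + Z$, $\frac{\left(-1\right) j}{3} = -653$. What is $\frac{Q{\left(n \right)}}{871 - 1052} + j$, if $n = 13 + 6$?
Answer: $\frac{356859}{181} \approx 1971.6$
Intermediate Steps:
$j = 1959$ ($j = \left(-3\right) \left(-653\right) = 1959$)
$n = 19$
$Q{\left(Z \right)} = - 120 Z$ ($Q{\left(Z \right)} = - 5 \left(23 Z + Z\right) = - 5 \cdot 24 Z = - 120 Z$)
$\frac{Q{\left(n \right)}}{871 - 1052} + j = \frac{\left(-120\right) 19}{871 - 1052} + 1959 = \frac{1}{-181} \left(-2280\right) + 1959 = \left(- \frac{1}{181}\right) \left(-2280\right) + 1959 = \frac{2280}{181} + 1959 = \frac{356859}{181}$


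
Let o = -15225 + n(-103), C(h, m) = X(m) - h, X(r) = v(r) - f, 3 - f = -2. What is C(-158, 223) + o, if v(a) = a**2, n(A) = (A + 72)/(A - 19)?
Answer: 4228185/122 ≈ 34657.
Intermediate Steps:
f = 5 (f = 3 - 1*(-2) = 3 + 2 = 5)
n(A) = (72 + A)/(-19 + A)
X(r) = -5 + r**2 (X(r) = r**2 - 1*5 = r**2 - 5 = -5 + r**2)
C(h, m) = -5 + m**2 - h (C(h, m) = (-5 + m**2) - h = -5 + m**2 - h)
o = -1857419/122 (o = -15225 + (72 - 103)/(-19 - 103) = -15225 - 31/(-122) = -15225 - 1/122*(-31) = -15225 + 31/122 = -1857419/122 ≈ -15225.)
C(-158, 223) + o = (-5 + 223**2 - 1*(-158)) - 1857419/122 = (-5 + 49729 + 158) - 1857419/122 = 49882 - 1857419/122 = 4228185/122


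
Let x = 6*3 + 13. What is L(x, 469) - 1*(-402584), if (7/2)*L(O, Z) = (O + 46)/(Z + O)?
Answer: 100646011/250 ≈ 4.0258e+5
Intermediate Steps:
x = 31 (x = 18 + 13 = 31)
L(O, Z) = 2*(46 + O)/(7*(O + Z)) (L(O, Z) = 2*((O + 46)/(Z + O))/7 = 2*((46 + O)/(O + Z))/7 = 2*(46 + O)/(7*(O + Z)))
L(x, 469) - 1*(-402584) = 2*(46 + 31)/(7*(31 + 469)) - 1*(-402584) = (2/7)*77/500 + 402584 = (2/7)*(1/500)*77 + 402584 = 11/250 + 402584 = 100646011/250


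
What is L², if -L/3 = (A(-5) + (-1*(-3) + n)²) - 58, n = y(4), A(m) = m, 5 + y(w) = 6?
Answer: 19881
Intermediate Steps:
y(w) = 1 (y(w) = -5 + 6 = 1)
n = 1
L = 141 (L = -3*((-5 + (-1*(-3) + 1)²) - 58) = -3*((-5 + (3 + 1)²) - 58) = -3*((-5 + 4²) - 58) = -3*((-5 + 16) - 58) = -3*(11 - 58) = -3*(-47) = 141)
L² = 141² = 19881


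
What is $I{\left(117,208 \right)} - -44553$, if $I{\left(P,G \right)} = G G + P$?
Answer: $87934$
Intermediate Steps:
$I{\left(P,G \right)} = P + G^{2}$ ($I{\left(P,G \right)} = G^{2} + P = P + G^{2}$)
$I{\left(117,208 \right)} - -44553 = \left(117 + 208^{2}\right) - -44553 = \left(117 + 43264\right) + 44553 = 43381 + 44553 = 87934$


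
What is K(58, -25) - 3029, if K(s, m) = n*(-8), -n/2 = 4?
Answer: -2965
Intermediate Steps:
n = -8 (n = -2*4 = -8)
K(s, m) = 64 (K(s, m) = -8*(-8) = 64)
K(58, -25) - 3029 = 64 - 3029 = -2965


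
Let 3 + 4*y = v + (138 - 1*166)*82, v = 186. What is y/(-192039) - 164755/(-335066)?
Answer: 63632768119/128691479148 ≈ 0.49446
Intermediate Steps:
y = -2113/4 (y = -3/4 + (186 + (138 - 1*166)*82)/4 = -3/4 + (186 + (138 - 166)*82)/4 = -3/4 + (186 - 28*82)/4 = -3/4 + (186 - 2296)/4 = -3/4 + (1/4)*(-2110) = -3/4 - 1055/2 = -2113/4 ≈ -528.25)
y/(-192039) - 164755/(-335066) = -2113/4/(-192039) - 164755/(-335066) = -2113/4*(-1/192039) - 164755*(-1/335066) = 2113/768156 + 164755/335066 = 63632768119/128691479148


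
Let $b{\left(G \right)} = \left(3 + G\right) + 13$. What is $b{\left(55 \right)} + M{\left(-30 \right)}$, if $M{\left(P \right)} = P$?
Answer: $41$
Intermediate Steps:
$b{\left(G \right)} = 16 + G$
$b{\left(55 \right)} + M{\left(-30 \right)} = \left(16 + 55\right) - 30 = 71 - 30 = 41$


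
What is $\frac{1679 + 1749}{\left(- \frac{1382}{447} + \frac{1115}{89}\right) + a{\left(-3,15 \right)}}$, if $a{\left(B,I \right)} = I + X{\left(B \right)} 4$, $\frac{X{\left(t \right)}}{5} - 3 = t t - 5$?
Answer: $\frac{34094031}{1635443} \approx 20.847$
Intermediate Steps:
$X{\left(t \right)} = -10 + 5 t^{2}$ ($X{\left(t \right)} = 15 + 5 \left(t t - 5\right) = 15 + 5 \left(t^{2} - 5\right) = 15 + 5 \left(-5 + t^{2}\right) = 15 + \left(-25 + 5 t^{2}\right) = -10 + 5 t^{2}$)
$a{\left(B,I \right)} = -40 + I + 20 B^{2}$ ($a{\left(B,I \right)} = I + \left(-10 + 5 B^{2}\right) 4 = I + \left(-40 + 20 B^{2}\right) = -40 + I + 20 B^{2}$)
$\frac{1679 + 1749}{\left(- \frac{1382}{447} + \frac{1115}{89}\right) + a{\left(-3,15 \right)}} = \frac{1679 + 1749}{\left(- \frac{1382}{447} + \frac{1115}{89}\right) + \left(-40 + 15 + 20 \left(-3\right)^{2}\right)} = \frac{3428}{\left(\left(-1382\right) \frac{1}{447} + 1115 \cdot \frac{1}{89}\right) + \left(-40 + 15 + 20 \cdot 9\right)} = \frac{3428}{\left(- \frac{1382}{447} + \frac{1115}{89}\right) + \left(-40 + 15 + 180\right)} = \frac{3428}{\frac{375407}{39783} + 155} = \frac{3428}{\frac{6541772}{39783}} = 3428 \cdot \frac{39783}{6541772} = \frac{34094031}{1635443}$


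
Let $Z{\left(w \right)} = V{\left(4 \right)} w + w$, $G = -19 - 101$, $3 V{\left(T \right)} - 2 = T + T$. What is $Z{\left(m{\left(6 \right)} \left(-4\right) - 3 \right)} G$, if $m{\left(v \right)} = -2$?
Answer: $-2600$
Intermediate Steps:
$V{\left(T \right)} = \frac{2}{3} + \frac{2 T}{3}$ ($V{\left(T \right)} = \frac{2}{3} + \frac{T + T}{3} = \frac{2}{3} + \frac{2 T}{3}$)
$G = -120$ ($G = -19 - 101 = -120$)
$Z{\left(w \right)} = \frac{13 w}{3}$ ($Z{\left(w \right)} = \left(\frac{2}{3} + \frac{2}{3} \cdot 4\right) w + w = \left(\frac{2}{3} + \frac{8}{3}\right) w + w = \frac{10 w}{3} + w = \frac{13 w}{3}$)
$Z{\left(m{\left(6 \right)} \left(-4\right) - 3 \right)} G = \frac{13 \left(\left(-2\right) \left(-4\right) - 3\right)}{3} \left(-120\right) = \frac{13 \left(8 - 3\right)}{3} \left(-120\right) = \frac{13}{3} \cdot 5 \left(-120\right) = \frac{65}{3} \left(-120\right) = -2600$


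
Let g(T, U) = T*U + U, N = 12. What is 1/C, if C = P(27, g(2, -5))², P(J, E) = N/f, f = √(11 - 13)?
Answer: -1/72 ≈ -0.013889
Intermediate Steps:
f = I*√2 (f = √(-2) = I*√2 ≈ 1.4142*I)
g(T, U) = U + T*U
P(J, E) = -6*I*√2 (P(J, E) = 12/((I*√2)) = 12*(-I*√2/2) = -6*I*√2)
C = -72 (C = (-6*I*√2)² = -72)
1/C = 1/(-72) = -1/72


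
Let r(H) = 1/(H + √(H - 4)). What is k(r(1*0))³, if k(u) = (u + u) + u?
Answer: 27*I/8 ≈ 3.375*I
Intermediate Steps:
r(H) = 1/(H + √(-4 + H))
k(u) = 3*u (k(u) = 2*u + u = 3*u)
k(r(1*0))³ = (3/(1*0 + √(-4 + 1*0)))³ = (3/(0 + √(-4 + 0)))³ = (3/(0 + √(-4)))³ = (3/(0 + 2*I))³ = (3/((2*I)))³ = (3*(-I/2))³ = (-3*I/2)³ = 27*I/8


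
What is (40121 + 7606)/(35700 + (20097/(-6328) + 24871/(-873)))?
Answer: 37665766584/28149164633 ≈ 1.3381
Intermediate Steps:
(40121 + 7606)/(35700 + (20097/(-6328) + 24871/(-873))) = 47727/(35700 + (20097*(-1/6328) + 24871*(-1/873))) = 47727/(35700 + (-2871/904 - 24871/873)) = 47727/(35700 - 24989767/789192) = 47727/(28149164633/789192) = 47727*(789192/28149164633) = 37665766584/28149164633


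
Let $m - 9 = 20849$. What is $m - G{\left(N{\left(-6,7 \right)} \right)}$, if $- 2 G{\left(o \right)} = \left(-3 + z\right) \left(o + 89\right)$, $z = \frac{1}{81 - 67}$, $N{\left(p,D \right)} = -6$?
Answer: $\frac{580621}{28} \approx 20736.0$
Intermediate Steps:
$m = 20858$ ($m = 9 + 20849 = 20858$)
$z = \frac{1}{14} \approx 0.071429$
$G{\left(o \right)} = \frac{3649}{28} + \frac{41 o}{28}$ ($G{\left(o \right)} = - \frac{\left(-3 + \frac{1}{14}\right) \left(o + 89\right)}{2} = - \frac{\left(- \frac{41}{14}\right) \left(89 + o\right)}{2} = - \frac{- \frac{3649}{14} - \frac{41 o}{14}}{2} = \frac{3649}{28} + \frac{41 o}{28}$)
$m - G{\left(N{\left(-6,7 \right)} \right)} = 20858 - \left(\frac{3649}{28} + \frac{41}{28} \left(-6\right)\right) = 20858 - \left(\frac{3649}{28} - \frac{123}{14}\right) = 20858 - \frac{3403}{28} = \frac{580621}{28}$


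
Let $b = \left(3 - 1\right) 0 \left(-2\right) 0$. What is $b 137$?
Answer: $0$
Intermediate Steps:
$b = 0$ ($b = 2 \cdot 0 \left(-2\right) 0 = 0 \left(-2\right) 0 = 0 \cdot 0 = 0$)
$b 137 = 0 \cdot 137 = 0$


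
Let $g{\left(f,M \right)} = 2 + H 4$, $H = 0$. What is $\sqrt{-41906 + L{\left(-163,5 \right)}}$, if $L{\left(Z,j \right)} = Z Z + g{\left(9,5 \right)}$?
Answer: $i \sqrt{15335} \approx 123.83 i$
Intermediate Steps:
$g{\left(f,M \right)} = 2$ ($g{\left(f,M \right)} = 2 + 0 \cdot 4 = 2 + 0 = 2$)
$L{\left(Z,j \right)} = 2 + Z^{2}$ ($L{\left(Z,j \right)} = Z Z + 2 = Z^{2} + 2 = 2 + Z^{2}$)
$\sqrt{-41906 + L{\left(-163,5 \right)}} = \sqrt{-41906 + \left(2 + \left(-163\right)^{2}\right)} = \sqrt{-41906 + \left(2 + 26569\right)} = \sqrt{-41906 + 26571} = \sqrt{-15335} = i \sqrt{15335}$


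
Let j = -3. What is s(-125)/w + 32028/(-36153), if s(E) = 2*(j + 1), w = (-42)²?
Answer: -174821/196833 ≈ -0.88817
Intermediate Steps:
w = 1764
s(E) = -4 (s(E) = 2*(-3 + 1) = 2*(-2) = -4)
s(-125)/w + 32028/(-36153) = -4/1764 + 32028/(-36153) = -4*1/1764 + 32028*(-1/36153) = -1/441 - 10676/12051 = -174821/196833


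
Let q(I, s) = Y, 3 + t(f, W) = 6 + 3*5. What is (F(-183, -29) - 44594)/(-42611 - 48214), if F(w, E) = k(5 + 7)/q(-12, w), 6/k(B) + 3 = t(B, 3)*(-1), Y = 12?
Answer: 1872949/3814650 ≈ 0.49099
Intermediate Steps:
t(f, W) = 18 (t(f, W) = -3 + (6 + 3*5) = -3 + (6 + 15) = -3 + 21 = 18)
k(B) = -2/7 (k(B) = 6/(-3 + 18*(-1)) = 6/(-3 - 18) = 6/(-21) = 6*(-1/21) = -2/7)
q(I, s) = 12
F(w, E) = -1/42 (F(w, E) = -2/7/12 = -2/7*1/12 = -1/42)
(F(-183, -29) - 44594)/(-42611 - 48214) = (-1/42 - 44594)/(-42611 - 48214) = -1872949/42/(-90825) = -1872949/42*(-1/90825) = 1872949/3814650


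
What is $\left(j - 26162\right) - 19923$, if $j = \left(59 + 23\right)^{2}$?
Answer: $-39361$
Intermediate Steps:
$j = 6724$ ($j = 82^{2} = 6724$)
$\left(j - 26162\right) - 19923 = \left(6724 - 26162\right) - 19923 = -19438 - 19923 = -39361$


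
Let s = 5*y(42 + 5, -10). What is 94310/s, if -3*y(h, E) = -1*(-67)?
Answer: -56586/67 ≈ -844.57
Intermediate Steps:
y(h, E) = -67/3 (y(h, E) = -(-1)*(-67)/3 = -⅓*67 = -67/3)
s = -335/3 (s = 5*(-67/3) = -335/3 ≈ -111.67)
94310/s = 94310/(-335/3) = 94310*(-3/335) = -56586/67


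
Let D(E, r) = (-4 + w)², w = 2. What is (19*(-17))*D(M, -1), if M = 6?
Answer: -1292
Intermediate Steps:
D(E, r) = 4 (D(E, r) = (-4 + 2)² = (-2)² = 4)
(19*(-17))*D(M, -1) = (19*(-17))*4 = -323*4 = -1292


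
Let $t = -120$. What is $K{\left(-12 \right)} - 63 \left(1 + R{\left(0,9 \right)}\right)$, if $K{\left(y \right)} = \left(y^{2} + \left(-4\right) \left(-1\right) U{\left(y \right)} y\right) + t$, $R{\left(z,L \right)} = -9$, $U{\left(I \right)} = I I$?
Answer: $-6384$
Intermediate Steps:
$U{\left(I \right)} = I^{2}$
$K{\left(y \right)} = -120 + y^{2} + 4 y^{3}$ ($K{\left(y \right)} = \left(y^{2} + \left(-4\right) \left(-1\right) y^{2} y\right) - 120 = \left(y^{2} + 4 y^{2} y\right) - 120 = \left(y^{2} + 4 y^{3}\right) - 120 = -120 + y^{2} + 4 y^{3}$)
$K{\left(-12 \right)} - 63 \left(1 + R{\left(0,9 \right)}\right) = \left(-120 + \left(-12\right)^{2} + 4 \left(-12\right)^{3}\right) - 63 \left(1 - 9\right) = \left(-120 + 144 + 4 \left(-1728\right)\right) - 63 \left(-8\right) = \left(-120 + 144 - 6912\right) - -504 = -6888 + 504 = -6384$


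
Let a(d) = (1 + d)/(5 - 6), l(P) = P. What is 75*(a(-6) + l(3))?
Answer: 600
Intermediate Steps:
a(d) = -1 - d (a(d) = (1 + d)/(-1) = (1 + d)*(-1) = -1 - d)
75*(a(-6) + l(3)) = 75*((-1 - 1*(-6)) + 3) = 75*((-1 + 6) + 3) = 75*(5 + 3) = 75*8 = 600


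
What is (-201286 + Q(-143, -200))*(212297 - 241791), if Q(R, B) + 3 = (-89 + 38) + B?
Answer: 5944220760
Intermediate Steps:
Q(R, B) = -54 + B (Q(R, B) = -3 + ((-89 + 38) + B) = -3 + (-51 + B) = -54 + B)
(-201286 + Q(-143, -200))*(212297 - 241791) = (-201286 + (-54 - 200))*(212297 - 241791) = (-201286 - 254)*(-29494) = -201540*(-29494) = 5944220760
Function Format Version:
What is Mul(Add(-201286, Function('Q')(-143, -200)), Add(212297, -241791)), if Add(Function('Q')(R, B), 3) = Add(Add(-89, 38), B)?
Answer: 5944220760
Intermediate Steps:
Function('Q')(R, B) = Add(-54, B) (Function('Q')(R, B) = Add(-3, Add(Add(-89, 38), B)) = Add(-3, Add(-51, B)) = Add(-54, B))
Mul(Add(-201286, Function('Q')(-143, -200)), Add(212297, -241791)) = Mul(Add(-201286, Add(-54, -200)), Add(212297, -241791)) = Mul(Add(-201286, -254), -29494) = Mul(-201540, -29494) = 5944220760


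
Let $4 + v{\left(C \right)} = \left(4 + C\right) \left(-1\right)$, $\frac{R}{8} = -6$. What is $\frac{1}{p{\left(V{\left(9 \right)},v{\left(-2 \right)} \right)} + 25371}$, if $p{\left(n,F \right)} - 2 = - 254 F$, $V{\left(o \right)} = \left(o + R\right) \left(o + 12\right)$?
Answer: $\frac{1}{26897} \approx 3.7179 \cdot 10^{-5}$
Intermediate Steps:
$R = -48$ ($R = 8 \left(-6\right) = -48$)
$V{\left(o \right)} = \left(-48 + o\right) \left(12 + o\right)$ ($V{\left(o \right)} = \left(o - 48\right) \left(o + 12\right) = \left(-48 + o\right) \left(12 + o\right)$)
$v{\left(C \right)} = -8 - C$ ($v{\left(C \right)} = -4 + \left(4 + C\right) \left(-1\right) = -4 - \left(4 + C\right) = -8 - C$)
$p{\left(n,F \right)} = 2 - 254 F$
$\frac{1}{p{\left(V{\left(9 \right)},v{\left(-2 \right)} \right)} + 25371} = \frac{1}{\left(2 - 254 \left(-8 - -2\right)\right) + 25371} = \frac{1}{\left(2 - 254 \left(-8 + 2\right)\right) + 25371} = \frac{1}{\left(2 - -1524\right) + 25371} = \frac{1}{\left(2 + 1524\right) + 25371} = \frac{1}{1526 + 25371} = \frac{1}{26897}$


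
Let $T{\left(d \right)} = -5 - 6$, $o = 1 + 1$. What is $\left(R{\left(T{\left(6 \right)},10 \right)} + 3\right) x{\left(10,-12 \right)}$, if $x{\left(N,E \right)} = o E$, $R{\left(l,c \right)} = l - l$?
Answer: $-72$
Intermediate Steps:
$o = 2$
$T{\left(d \right)} = -11$ ($T{\left(d \right)} = -5 - 6 = -11$)
$R{\left(l,c \right)} = 0$
$x{\left(N,E \right)} = 2 E$
$\left(R{\left(T{\left(6 \right)},10 \right)} + 3\right) x{\left(10,-12 \right)} = \left(0 + 3\right) 2 \left(-12\right) = 3 \left(-24\right) = -72$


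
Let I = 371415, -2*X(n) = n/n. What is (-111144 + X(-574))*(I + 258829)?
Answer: -70048154258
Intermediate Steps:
X(n) = -½ (X(n) = -n/(2*n) = -½*1 = -½)
(-111144 + X(-574))*(I + 258829) = (-111144 - ½)*(371415 + 258829) = -222289/2*630244 = -70048154258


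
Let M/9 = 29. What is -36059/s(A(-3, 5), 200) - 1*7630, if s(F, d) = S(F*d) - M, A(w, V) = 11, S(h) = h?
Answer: -14830629/1939 ≈ -7648.6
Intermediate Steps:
M = 261 (M = 9*29 = 261)
s(F, d) = -261 + F*d (s(F, d) = F*d - 1*261 = F*d - 261 = -261 + F*d)
-36059/s(A(-3, 5), 200) - 1*7630 = -36059/(-261 + 11*200) - 1*7630 = -36059/(-261 + 2200) - 7630 = -36059/1939 - 7630 = -14830629/1939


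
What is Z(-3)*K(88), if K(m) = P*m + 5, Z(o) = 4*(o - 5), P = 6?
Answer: -17056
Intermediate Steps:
Z(o) = -20 + 4*o (Z(o) = 4*(-5 + o) = -20 + 4*o)
K(m) = 5 + 6*m (K(m) = 6*m + 5 = 5 + 6*m)
Z(-3)*K(88) = (-20 + 4*(-3))*(5 + 6*88) = (-20 - 12)*(5 + 528) = -32*533 = -17056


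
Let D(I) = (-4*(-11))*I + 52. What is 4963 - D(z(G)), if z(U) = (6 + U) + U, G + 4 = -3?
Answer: 5263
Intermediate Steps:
G = -7 (G = -4 - 3 = -7)
z(U) = 6 + 2*U
D(I) = 52 + 44*I (D(I) = 44*I + 52 = 52 + 44*I)
4963 - D(z(G)) = 4963 - (52 + 44*(6 + 2*(-7))) = 4963 - (52 + 44*(6 - 14)) = 4963 - (52 + 44*(-8)) = 4963 - (52 - 352) = 4963 - 1*(-300) = 4963 + 300 = 5263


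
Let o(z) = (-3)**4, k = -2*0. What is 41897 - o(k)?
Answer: 41816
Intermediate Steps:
k = 0
o(z) = 81
41897 - o(k) = 41897 - 1*81 = 41897 - 81 = 41816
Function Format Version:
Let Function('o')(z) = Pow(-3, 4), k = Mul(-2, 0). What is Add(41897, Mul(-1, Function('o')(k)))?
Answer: 41816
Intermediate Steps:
k = 0
Function('o')(z) = 81
Add(41897, Mul(-1, Function('o')(k))) = Add(41897, Mul(-1, 81)) = Add(41897, -81) = 41816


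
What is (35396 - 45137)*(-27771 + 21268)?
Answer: 63345723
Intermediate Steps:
(35396 - 45137)*(-27771 + 21268) = -9741*(-6503) = 63345723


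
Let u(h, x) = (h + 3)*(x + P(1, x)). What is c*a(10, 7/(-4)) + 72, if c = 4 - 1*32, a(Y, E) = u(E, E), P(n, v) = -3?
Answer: 953/4 ≈ 238.25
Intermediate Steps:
u(h, x) = (-3 + x)*(3 + h) (u(h, x) = (h + 3)*(x - 3) = (3 + h)*(-3 + x) = (-3 + x)*(3 + h))
a(Y, E) = -9 + E**2 (a(Y, E) = -9 - 3*E + 3*E + E*E = -9 - 3*E + 3*E + E**2 = -9 + E**2)
c = -28 (c = 4 - 32 = -28)
c*a(10, 7/(-4)) + 72 = -28*(-9 + (7/(-4))**2) + 72 = -28*(-9 + (7*(-1/4))**2) + 72 = -28*(-9 + (-7/4)**2) + 72 = -28*(-9 + 49/16) + 72 = -28*(-95/16) + 72 = 665/4 + 72 = 953/4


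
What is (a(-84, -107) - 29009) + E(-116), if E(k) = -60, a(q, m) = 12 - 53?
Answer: -29110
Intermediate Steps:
a(q, m) = -41
(a(-84, -107) - 29009) + E(-116) = (-41 - 29009) - 60 = -29050 - 60 = -29110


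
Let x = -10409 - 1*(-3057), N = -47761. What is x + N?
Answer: -55113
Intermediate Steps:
x = -7352 (x = -10409 + 3057 = -7352)
x + N = -7352 - 47761 = -55113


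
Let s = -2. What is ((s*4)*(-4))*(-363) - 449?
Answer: -12065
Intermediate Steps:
((s*4)*(-4))*(-363) - 449 = (-2*4*(-4))*(-363) - 449 = -8*(-4)*(-363) - 449 = 32*(-363) - 449 = -11616 - 449 = -12065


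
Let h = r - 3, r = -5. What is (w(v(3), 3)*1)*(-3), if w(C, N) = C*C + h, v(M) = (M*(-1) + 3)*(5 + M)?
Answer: 24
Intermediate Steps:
h = -8 (h = -5 - 3 = -8)
v(M) = (3 - M)*(5 + M) (v(M) = (-M + 3)*(5 + M) = (3 - M)*(5 + M))
w(C, N) = -8 + C² (w(C, N) = C*C - 8 = C² - 8 = -8 + C²)
(w(v(3), 3)*1)*(-3) = ((-8 + (15 - 1*3² - 2*3)²)*1)*(-3) = ((-8 + (15 - 1*9 - 6)²)*1)*(-3) = ((-8 + (15 - 9 - 6)²)*1)*(-3) = ((-8 + 0²)*1)*(-3) = ((-8 + 0)*1)*(-3) = -8*1*(-3) = -8*(-3) = 24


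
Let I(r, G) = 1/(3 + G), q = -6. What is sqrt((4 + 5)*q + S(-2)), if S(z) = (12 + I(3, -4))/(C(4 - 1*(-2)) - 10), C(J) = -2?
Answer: I*sqrt(1977)/6 ≈ 7.4106*I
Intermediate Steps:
S(z) = -11/12 (S(z) = (12 + 1/(3 - 4))/(-2 - 10) = (12 + 1/(-1))/(-12) = (12 - 1)*(-1/12) = 11*(-1/12) = -11/12)
sqrt((4 + 5)*q + S(-2)) = sqrt((4 + 5)*(-6) - 11/12) = sqrt(9*(-6) - 11/12) = sqrt(-54 - 11/12) = sqrt(-659/12) = I*sqrt(1977)/6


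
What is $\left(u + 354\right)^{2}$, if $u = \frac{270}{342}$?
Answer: $\frac{45441081}{361} \approx 1.2588 \cdot 10^{5}$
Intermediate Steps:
$u = \frac{15}{19}$ ($u = 270 \cdot \frac{1}{342} = \frac{15}{19} \approx 0.78947$)
$\left(u + 354\right)^{2} = \left(\frac{15}{19} + 354\right)^{2} = \left(\frac{6741}{19}\right)^{2} = \frac{45441081}{361}$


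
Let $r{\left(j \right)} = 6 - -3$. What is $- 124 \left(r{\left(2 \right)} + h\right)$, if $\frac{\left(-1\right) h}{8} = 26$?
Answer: $24676$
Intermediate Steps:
$r{\left(j \right)} = 9$ ($r{\left(j \right)} = 6 + 3 = 9$)
$h = -208$ ($h = \left(-8\right) 26 = -208$)
$- 124 \left(r{\left(2 \right)} + h\right) = - 124 \left(9 - 208\right) = \left(-124\right) \left(-199\right) = 24676$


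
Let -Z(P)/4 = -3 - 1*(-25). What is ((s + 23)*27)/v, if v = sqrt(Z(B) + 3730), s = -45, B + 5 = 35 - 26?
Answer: -99*sqrt(3642)/607 ≈ -9.8427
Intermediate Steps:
B = 4 (B = -5 + (35 - 26) = -5 + 9 = 4)
Z(P) = -88 (Z(P) = -4*(-3 - 1*(-25)) = -4*(-3 + 25) = -4*22 = -88)
v = sqrt(3642) (v = sqrt(-88 + 3730) = sqrt(3642) ≈ 60.349)
((s + 23)*27)/v = ((-45 + 23)*27)/(sqrt(3642)) = (-22*27)*(sqrt(3642)/3642) = -99*sqrt(3642)/607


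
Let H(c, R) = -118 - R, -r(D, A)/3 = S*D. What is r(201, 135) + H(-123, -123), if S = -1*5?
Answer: 3020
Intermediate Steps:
S = -5
r(D, A) = 15*D (r(D, A) = -(-15)*D = 15*D)
r(201, 135) + H(-123, -123) = 15*201 + (-118 - 1*(-123)) = 3015 + (-118 + 123) = 3015 + 5 = 3020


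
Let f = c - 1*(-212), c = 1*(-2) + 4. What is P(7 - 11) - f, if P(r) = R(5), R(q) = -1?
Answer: -215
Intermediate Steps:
P(r) = -1
c = 2 (c = -2 + 4 = 2)
f = 214 (f = 2 - 1*(-212) = 2 + 212 = 214)
P(7 - 11) - f = -1 - 1*214 = -1 - 214 = -215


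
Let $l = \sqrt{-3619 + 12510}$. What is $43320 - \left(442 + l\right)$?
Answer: $42878 - \sqrt{8891} \approx 42784.0$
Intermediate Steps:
$l = \sqrt{8891} \approx 94.292$
$43320 - \left(442 + l\right) = 43320 - \left(442 + \sqrt{8891}\right) = 42878 - \sqrt{8891}$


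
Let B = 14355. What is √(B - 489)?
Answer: √13866 ≈ 117.75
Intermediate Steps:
√(B - 489) = √(14355 - 489) = √13866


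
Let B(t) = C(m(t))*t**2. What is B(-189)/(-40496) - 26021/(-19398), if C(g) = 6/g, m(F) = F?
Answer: 268935937/196385352 ≈ 1.3694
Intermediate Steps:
B(t) = 6*t (B(t) = (6/t)*t**2 = 6*t)
B(-189)/(-40496) - 26021/(-19398) = (6*(-189))/(-40496) - 26021/(-19398) = -1134*(-1/40496) - 26021*(-1/19398) = 567/20248 + 26021/19398 = 268935937/196385352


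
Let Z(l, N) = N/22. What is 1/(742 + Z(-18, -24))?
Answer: 11/8150 ≈ 0.0013497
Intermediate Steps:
Z(l, N) = N/22 (Z(l, N) = N*(1/22) = N/22)
1/(742 + Z(-18, -24)) = 1/(742 + (1/22)*(-24)) = 1/(742 - 12/11) = 1/(8150/11) = 11/8150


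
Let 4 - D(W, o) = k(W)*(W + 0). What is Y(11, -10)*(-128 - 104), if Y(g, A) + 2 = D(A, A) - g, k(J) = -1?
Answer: 4408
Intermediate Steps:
D(W, o) = 4 + W (D(W, o) = 4 - (-1)*(W + 0) = 4 - (-1)*W = 4 + W)
Y(g, A) = 2 + A - g (Y(g, A) = -2 + ((4 + A) - g) = -2 + (4 + A - g) = 2 + A - g)
Y(11, -10)*(-128 - 104) = (2 - 10 - 1*11)*(-128 - 104) = (2 - 10 - 11)*(-232) = -19*(-232) = 4408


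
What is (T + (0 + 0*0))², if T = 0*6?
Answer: 0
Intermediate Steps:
T = 0
(T + (0 + 0*0))² = (0 + (0 + 0*0))² = (0 + (0 + 0))² = (0 + 0)² = 0² = 0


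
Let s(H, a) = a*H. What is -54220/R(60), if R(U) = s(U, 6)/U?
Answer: -27110/3 ≈ -9036.7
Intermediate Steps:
s(H, a) = H*a
R(U) = 6 (R(U) = (U*6)/U = (6*U)/U = 6)
-54220/R(60) = -54220/6 = -54220*⅙ = -27110/3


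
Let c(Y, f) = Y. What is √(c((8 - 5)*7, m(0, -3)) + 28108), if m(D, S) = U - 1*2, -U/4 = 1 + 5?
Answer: √28129 ≈ 167.72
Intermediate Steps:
U = -24 (U = -4*(1 + 5) = -4*6 = -24)
m(D, S) = -26 (m(D, S) = -24 - 1*2 = -24 - 2 = -26)
√(c((8 - 5)*7, m(0, -3)) + 28108) = √((8 - 5)*7 + 28108) = √(3*7 + 28108) = √(21 + 28108) = √28129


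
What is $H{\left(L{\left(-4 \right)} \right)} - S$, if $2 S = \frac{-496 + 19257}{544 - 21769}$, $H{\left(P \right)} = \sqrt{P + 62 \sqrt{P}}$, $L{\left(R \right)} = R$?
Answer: $\frac{18761}{42450} + 2 \sqrt{-1 + 31 i} \approx 8.19 + 8.002 i$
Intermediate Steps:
$S = - \frac{18761}{42450}$ ($S = \frac{\left(-496 + 19257\right) \frac{1}{544 - 21769}}{2} = \frac{18761 \frac{1}{-21225}}{2} = \frac{18761 \left(- \frac{1}{21225}\right)}{2} = \frac{1}{2} \left(- \frac{18761}{21225}\right) = - \frac{18761}{42450} \approx -0.44196$)
$H{\left(L{\left(-4 \right)} \right)} - S = \sqrt{-4 + 62 \sqrt{-4}} - - \frac{18761}{42450} = \sqrt{-4 + 62 \cdot 2 i} + \frac{18761}{42450} = \sqrt{-4 + 124 i} + \frac{18761}{42450} = \frac{18761}{42450} + \sqrt{-4 + 124 i}$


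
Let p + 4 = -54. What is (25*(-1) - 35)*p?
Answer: 3480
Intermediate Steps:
p = -58 (p = -4 - 54 = -58)
(25*(-1) - 35)*p = (25*(-1) - 35)*(-58) = (-25 - 35)*(-58) = -60*(-58) = 3480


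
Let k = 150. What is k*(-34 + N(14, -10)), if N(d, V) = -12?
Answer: -6900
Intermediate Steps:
k*(-34 + N(14, -10)) = 150*(-34 - 12) = 150*(-46) = -6900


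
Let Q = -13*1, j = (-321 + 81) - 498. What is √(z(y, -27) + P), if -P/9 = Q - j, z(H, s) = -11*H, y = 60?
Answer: I*√7185 ≈ 84.764*I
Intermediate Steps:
j = -738 (j = -240 - 498 = -738)
Q = -13
P = -6525 (P = -9*(-13 - 1*(-738)) = -9*(-13 + 738) = -9*725 = -6525)
√(z(y, -27) + P) = √(-11*60 - 6525) = √(-660 - 6525) = √(-7185) = I*√7185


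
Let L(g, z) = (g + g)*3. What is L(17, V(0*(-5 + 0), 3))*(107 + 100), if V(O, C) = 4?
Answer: 21114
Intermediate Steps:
L(g, z) = 6*g (L(g, z) = (2*g)*3 = 6*g)
L(17, V(0*(-5 + 0), 3))*(107 + 100) = (6*17)*(107 + 100) = 102*207 = 21114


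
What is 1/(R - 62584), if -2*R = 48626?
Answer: -1/86897 ≈ -1.1508e-5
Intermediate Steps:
R = -24313 (R = -1/2*48626 = -24313)
1/(R - 62584) = 1/(-24313 - 62584) = 1/(-86897) = -1/86897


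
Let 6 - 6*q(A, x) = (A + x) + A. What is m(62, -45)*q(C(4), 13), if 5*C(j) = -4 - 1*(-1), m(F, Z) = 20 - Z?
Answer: -377/6 ≈ -62.833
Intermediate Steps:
C(j) = -⅗ (C(j) = (-4 - 1*(-1))/5 = (-4 + 1)/5 = (⅕)*(-3) = -⅗)
q(A, x) = 1 - A/3 - x/6 (q(A, x) = 1 - ((A + x) + A)/6 = 1 - (x + 2*A)/6 = 1 + (-A/3 - x/6) = 1 - A/3 - x/6)
m(62, -45)*q(C(4), 13) = (20 - 1*(-45))*(1 - ⅓*(-⅗) - ⅙*13) = (20 + 45)*(1 + ⅕ - 13/6) = 65*(-29/30) = -377/6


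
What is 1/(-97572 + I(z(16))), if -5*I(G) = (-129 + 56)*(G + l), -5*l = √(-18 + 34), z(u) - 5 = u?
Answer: -25/2431927 ≈ -1.0280e-5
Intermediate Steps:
z(u) = 5 + u
l = -⅘ (l = -√(-18 + 34)/5 = -√16/5 = -⅕*4 = -⅘ ≈ -0.80000)
I(G) = -292/25 + 73*G/5 (I(G) = -(-129 + 56)*(G - ⅘)/5 = -(-73)*(-⅘ + G)/5 = -(292/5 - 73*G)/5 = -292/25 + 73*G/5)
1/(-97572 + I(z(16))) = 1/(-97572 + (-292/25 + 73*(5 + 16)/5)) = 1/(-97572 + (-292/25 + (73/5)*21)) = 1/(-97572 + (-292/25 + 1533/5)) = 1/(-97572 + 7373/25) = 1/(-2431927/25) = -25/2431927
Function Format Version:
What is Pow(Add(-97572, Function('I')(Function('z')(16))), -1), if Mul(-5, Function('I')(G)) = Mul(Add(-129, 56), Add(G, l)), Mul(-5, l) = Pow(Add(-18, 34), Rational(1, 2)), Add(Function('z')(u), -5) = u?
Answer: Rational(-25, 2431927) ≈ -1.0280e-5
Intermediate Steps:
Function('z')(u) = Add(5, u)
l = Rational(-4, 5) (l = Mul(Rational(-1, 5), Pow(Add(-18, 34), Rational(1, 2))) = Mul(Rational(-1, 5), Pow(16, Rational(1, 2))) = Mul(Rational(-1, 5), 4) = Rational(-4, 5) ≈ -0.80000)
Function('I')(G) = Add(Rational(-292, 25), Mul(Rational(73, 5), G)) (Function('I')(G) = Mul(Rational(-1, 5), Mul(Add(-129, 56), Add(G, Rational(-4, 5)))) = Mul(Rational(-1, 5), Mul(-73, Add(Rational(-4, 5), G))) = Mul(Rational(-1, 5), Add(Rational(292, 5), Mul(-73, G))) = Add(Rational(-292, 25), Mul(Rational(73, 5), G)))
Pow(Add(-97572, Function('I')(Function('z')(16))), -1) = Pow(Add(-97572, Add(Rational(-292, 25), Mul(Rational(73, 5), Add(5, 16)))), -1) = Pow(Add(-97572, Add(Rational(-292, 25), Mul(Rational(73, 5), 21))), -1) = Pow(Add(-97572, Add(Rational(-292, 25), Rational(1533, 5))), -1) = Pow(Add(-97572, Rational(7373, 25)), -1) = Pow(Rational(-2431927, 25), -1) = Rational(-25, 2431927)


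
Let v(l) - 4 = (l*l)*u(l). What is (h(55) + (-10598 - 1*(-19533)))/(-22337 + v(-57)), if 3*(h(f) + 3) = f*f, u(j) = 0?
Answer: -29821/66999 ≈ -0.44510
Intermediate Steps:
h(f) = -3 + f²/3 (h(f) = -3 + (f*f)/3 = -3 + f²/3)
v(l) = 4 (v(l) = 4 + (l*l)*0 = 4 + l²*0 = 4 + 0 = 4)
(h(55) + (-10598 - 1*(-19533)))/(-22337 + v(-57)) = ((-3 + (⅓)*55²) + (-10598 - 1*(-19533)))/(-22337 + 4) = ((-3 + (⅓)*3025) + (-10598 + 19533))/(-22333) = ((-3 + 3025/3) + 8935)*(-1/22333) = (3016/3 + 8935)*(-1/22333) = (29821/3)*(-1/22333) = -29821/66999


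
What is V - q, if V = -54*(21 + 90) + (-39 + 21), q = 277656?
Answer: -283668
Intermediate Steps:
V = -6012 (V = -54*111 - 18 = -5994 - 18 = -6012)
V - q = -6012 - 1*277656 = -6012 - 277656 = -283668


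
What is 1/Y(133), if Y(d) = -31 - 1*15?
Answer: -1/46 ≈ -0.021739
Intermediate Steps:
Y(d) = -46 (Y(d) = -31 - 15 = -46)
1/Y(133) = 1/(-46) = -1/46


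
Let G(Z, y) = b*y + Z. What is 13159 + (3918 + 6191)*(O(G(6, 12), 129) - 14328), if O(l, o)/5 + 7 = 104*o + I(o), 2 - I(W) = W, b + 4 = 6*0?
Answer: 526510097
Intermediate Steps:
b = -4 (b = -4 + 6*0 = -4 + 0 = -4)
I(W) = 2 - W
G(Z, y) = Z - 4*y (G(Z, y) = -4*y + Z = Z - 4*y)
O(l, o) = -25 + 515*o (O(l, o) = -35 + 5*(104*o + (2 - o)) = -35 + 5*(2 + 103*o) = -35 + (10 + 515*o) = -25 + 515*o)
13159 + (3918 + 6191)*(O(G(6, 12), 129) - 14328) = 13159 + (3918 + 6191)*((-25 + 515*129) - 14328) = 13159 + 10109*((-25 + 66435) - 14328) = 13159 + 10109*(66410 - 14328) = 13159 + 10109*52082 = 13159 + 526496938 = 526510097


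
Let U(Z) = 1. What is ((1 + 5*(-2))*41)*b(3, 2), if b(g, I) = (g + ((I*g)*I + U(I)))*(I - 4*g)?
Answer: 59040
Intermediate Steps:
b(g, I) = (I - 4*g)*(1 + g + g*I**2) (b(g, I) = (g + ((I*g)*I + 1))*(I - 4*g) = (g + (g*I**2 + 1))*(I - 4*g) = (g + (1 + g*I**2))*(I - 4*g) = (1 + g + g*I**2)*(I - 4*g) = (I - 4*g)*(1 + g + g*I**2))
((1 + 5*(-2))*41)*b(3, 2) = ((1 + 5*(-2))*41)*(2 - 4*3 - 4*3**2 + 2*3 + 3*2**3 - 4*2**2*3**2) = ((1 - 10)*41)*(2 - 12 - 4*9 + 6 + 3*8 - 4*4*9) = (-9*41)*(2 - 12 - 36 + 6 + 24 - 144) = -369*(-160) = 59040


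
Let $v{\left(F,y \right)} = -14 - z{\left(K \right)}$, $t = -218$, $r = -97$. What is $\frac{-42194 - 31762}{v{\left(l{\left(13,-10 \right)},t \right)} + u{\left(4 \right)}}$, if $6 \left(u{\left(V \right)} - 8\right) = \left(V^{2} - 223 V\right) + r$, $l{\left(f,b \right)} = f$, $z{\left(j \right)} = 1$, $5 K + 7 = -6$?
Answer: $\frac{443736}{1015} \approx 437.18$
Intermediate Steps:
$K = - \frac{13}{5}$ ($K = - \frac{7}{5} + \frac{1}{5} \left(-6\right) = - \frac{7}{5} - \frac{6}{5} = - \frac{13}{5} \approx -2.6$)
$v{\left(F,y \right)} = -15$ ($v{\left(F,y \right)} = -14 - 1 = -15$)
$u{\left(V \right)} = - \frac{49}{6} - \frac{223 V}{6} + \frac{V^{2}}{6}$ ($u{\left(V \right)} = 8 + \frac{\left(V^{2} - 223 V\right) - 97}{6} = 8 + \frac{-97 + V^{2} - 223 V}{6} = 8 - \left(\frac{97}{6} - \frac{V^{2}}{6} + \frac{223 V}{6}\right) = - \frac{49}{6} - \frac{223 V}{6} + \frac{V^{2}}{6}$)
$\frac{-42194 - 31762}{v{\left(l{\left(13,-10 \right)},t \right)} + u{\left(4 \right)}} = \frac{-42194 - 31762}{-15 - \left(\frac{941}{6} - \frac{8}{3}\right)} = - \frac{73956}{-15 - \frac{925}{6}} = - \frac{73956}{- \frac{1015}{6}} = \left(-73956\right) \left(- \frac{6}{1015}\right) = \frac{443736}{1015}$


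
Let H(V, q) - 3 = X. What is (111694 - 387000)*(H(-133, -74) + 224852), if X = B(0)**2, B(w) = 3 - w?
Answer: -61906408384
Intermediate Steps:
X = 9 (X = (3 - 1*0)**2 = (3 + 0)**2 = 3**2 = 9)
H(V, q) = 12 (H(V, q) = 3 + 9 = 12)
(111694 - 387000)*(H(-133, -74) + 224852) = (111694 - 387000)*(12 + 224852) = -275306*224864 = -61906408384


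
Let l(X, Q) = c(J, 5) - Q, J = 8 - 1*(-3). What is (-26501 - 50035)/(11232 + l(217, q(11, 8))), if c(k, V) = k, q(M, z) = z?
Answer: -25512/3745 ≈ -6.8123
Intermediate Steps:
J = 11 (J = 8 + 3 = 11)
l(X, Q) = 11 - Q
(-26501 - 50035)/(11232 + l(217, q(11, 8))) = (-26501 - 50035)/(11232 + (11 - 1*8)) = -76536/(11232 + (11 - 8)) = -76536/(11232 + 3) = -76536/11235 = -76536*1/11235 = -25512/3745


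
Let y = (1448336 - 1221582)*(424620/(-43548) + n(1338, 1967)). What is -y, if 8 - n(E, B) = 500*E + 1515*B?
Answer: 3002732135653492/3629 ≈ 8.2743e+11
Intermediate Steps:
n(E, B) = 8 - 1515*B - 500*E (n(E, B) = 8 - (500*E + 1515*B) = 8 + (-1515*B - 500*E) = 8 - 1515*B - 500*E)
y = -3002732135653492/3629 (y = (1448336 - 1221582)*(424620/(-43548) + (8 - 1515*1967 - 500*1338)) = 226754*(424620*(-1/43548) + (8 - 2980005 - 669000)) = 226754*(-35385/3629 - 3648997) = 226754*(-13242245498/3629) = -3002732135653492/3629 ≈ -8.2743e+11)
-y = -1*(-3002732135653492/3629) = 3002732135653492/3629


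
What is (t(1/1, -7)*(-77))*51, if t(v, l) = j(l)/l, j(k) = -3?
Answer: -1683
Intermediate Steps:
t(v, l) = -3/l
(t(1/1, -7)*(-77))*51 = (-3/(-7)*(-77))*51 = (-3*(-⅐)*(-77))*51 = ((3/7)*(-77))*51 = -33*51 = -1683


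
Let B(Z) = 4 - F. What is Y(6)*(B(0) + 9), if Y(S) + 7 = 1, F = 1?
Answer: -72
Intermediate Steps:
Y(S) = -6 (Y(S) = -7 + 1 = -6)
B(Z) = 3 (B(Z) = 4 - 1*1 = 4 - 1 = 3)
Y(6)*(B(0) + 9) = -6*(3 + 9) = -6*12 = -72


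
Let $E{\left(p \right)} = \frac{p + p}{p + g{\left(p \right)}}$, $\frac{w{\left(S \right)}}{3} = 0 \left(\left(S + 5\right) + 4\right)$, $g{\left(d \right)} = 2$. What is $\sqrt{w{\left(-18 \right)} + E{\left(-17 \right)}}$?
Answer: $\frac{\sqrt{510}}{15} \approx 1.5055$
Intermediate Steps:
$w{\left(S \right)} = 0$ ($w{\left(S \right)} = 3 \cdot 0 \left(\left(S + 5\right) + 4\right) = 3 \cdot 0 \left(\left(5 + S\right) + 4\right) = 3 \cdot 0 \left(9 + S\right) = 3 \cdot 0 = 0$)
$E{\left(p \right)} = \frac{2 p}{2 + p}$ ($E{\left(p \right)} = \frac{p + p}{p + 2} = \frac{2 p}{2 + p}$)
$\sqrt{w{\left(-18 \right)} + E{\left(-17 \right)}} = \sqrt{0 + 2 \left(-17\right) \frac{1}{2 - 17}} = \sqrt{0 + 2 \left(-17\right) \frac{1}{-15}} = \sqrt{0 + 2 \left(-17\right) \left(- \frac{1}{15}\right)} = \sqrt{0 + \frac{34}{15}} = \sqrt{\frac{34}{15}} = \frac{\sqrt{510}}{15}$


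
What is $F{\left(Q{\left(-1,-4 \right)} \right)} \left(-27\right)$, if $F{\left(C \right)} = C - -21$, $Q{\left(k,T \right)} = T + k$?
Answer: $-432$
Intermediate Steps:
$F{\left(C \right)} = 21 + C$ ($F{\left(C \right)} = C + 21 = 21 + C$)
$F{\left(Q{\left(-1,-4 \right)} \right)} \left(-27\right) = \left(21 - 5\right) \left(-27\right) = 16 \left(-27\right) = -432$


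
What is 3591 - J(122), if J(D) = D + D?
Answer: 3347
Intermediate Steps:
J(D) = 2*D
3591 - J(122) = 3591 - 2*122 = 3591 - 1*244 = 3591 - 244 = 3347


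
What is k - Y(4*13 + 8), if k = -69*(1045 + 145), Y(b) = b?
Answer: -82170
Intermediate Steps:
k = -82110 (k = -69*1190 = -82110)
k - Y(4*13 + 8) = -82110 - (4*13 + 8) = -82110 - (52 + 8) = -82110 - 1*60 = -82110 - 60 = -82170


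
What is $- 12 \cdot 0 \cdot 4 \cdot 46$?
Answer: $0$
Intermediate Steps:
$- 12 \cdot 0 \cdot 4 \cdot 46 = \left(-12\right) 0 \cdot 46 = 0 \cdot 46 = 0$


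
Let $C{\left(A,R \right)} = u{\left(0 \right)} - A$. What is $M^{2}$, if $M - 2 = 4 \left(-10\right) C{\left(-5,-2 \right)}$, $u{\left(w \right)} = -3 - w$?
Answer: $6084$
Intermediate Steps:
$C{\left(A,R \right)} = -3 - A$ ($C{\left(A,R \right)} = \left(-3 - 0\right) - A = \left(-3 + 0\right) - A = -3 - A$)
$M = -78$ ($M = 2 + 4 \left(-10\right) \left(-3 - -5\right) = 2 - 40 \left(-3 + 5\right) = 2 - 80 = -78$)
$M^{2} = \left(-78\right)^{2} = 6084$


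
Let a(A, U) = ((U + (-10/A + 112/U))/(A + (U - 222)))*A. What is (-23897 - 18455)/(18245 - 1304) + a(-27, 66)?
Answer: 28580520/3789137 ≈ 7.5428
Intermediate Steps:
a(A, U) = A*(U - 10/A + 112/U)/(-222 + A + U) (a(A, U) = ((U - 10/A + 112/U)/(A + (-222 + U)))*A = ((U - 10/A + 112/U)/(-222 + A + U))*A = A*(U - 10/A + 112/U)/(-222 + A + U))
(-23897 - 18455)/(18245 - 1304) + a(-27, 66) = (-23897 - 18455)/(18245 - 1304) + (-10*66 + 112*(-27) - 27*66**2)/(66*(-222 - 27 + 66)) = -42352/16941 + (1/66)*(-660 - 3024 - 27*4356)/(-183) = -42352*1/16941 + (1/66)*(-1/183)*(-660 - 3024 - 117612) = -42352/16941 + (1/66)*(-1/183)*(-121296) = -42352/16941 + 20216/2013 = 28580520/3789137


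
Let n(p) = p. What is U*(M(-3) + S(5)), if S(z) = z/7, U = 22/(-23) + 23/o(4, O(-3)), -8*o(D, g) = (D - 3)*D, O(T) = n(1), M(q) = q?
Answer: 17280/161 ≈ 107.33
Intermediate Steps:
O(T) = 1
o(D, g) = -D*(-3 + D)/8 (o(D, g) = -(D - 3)*D/8 = -(-3 + D)*D/8 = -D*(-3 + D)/8)
U = -1080/23 (U = 22/(-23) + 23/(((⅛)*4*(3 - 1*4))) = 22*(-1/23) + 23/(((⅛)*4*(3 - 4))) = -22/23 + 23/(((⅛)*4*(-1))) = -22/23 + 23/(-½) = -22/23 + 23*(-2) = -22/23 - 46 = -1080/23 ≈ -46.957)
S(z) = z/7 (S(z) = z*(⅐) = z/7)
U*(M(-3) + S(5)) = -1080*(-3 + (⅐)*5)/23 = -1080*(-3 + 5/7)/23 = -1080/23*(-16/7) = 17280/161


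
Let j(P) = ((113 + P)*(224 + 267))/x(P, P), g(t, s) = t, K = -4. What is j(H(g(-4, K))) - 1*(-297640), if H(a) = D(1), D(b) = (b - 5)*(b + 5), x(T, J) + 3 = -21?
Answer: 7099661/24 ≈ 2.9582e+5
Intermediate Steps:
x(T, J) = -24 (x(T, J) = -3 - 21 = -24)
D(b) = (-5 + b)*(5 + b)
H(a) = -24 (H(a) = -25 + 1**2 = -25 + 1 = -24)
j(P) = -55483/24 - 491*P/24 (j(P) = ((113 + P)*(224 + 267))/(-24) = ((113 + P)*491)*(-1/24) = (55483 + 491*P)*(-1/24) = -55483/24 - 491*P/24)
j(H(g(-4, K))) - 1*(-297640) = (-55483/24 - 491/24*(-24)) - 1*(-297640) = (-55483/24 + 491) + 297640 = -43699/24 + 297640 = 7099661/24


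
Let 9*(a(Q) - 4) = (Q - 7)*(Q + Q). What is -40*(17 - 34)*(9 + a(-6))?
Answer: 61880/3 ≈ 20627.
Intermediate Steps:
a(Q) = 4 + 2*Q*(-7 + Q)/9 (a(Q) = 4 + ((Q - 7)*(Q + Q))/9 = 4 + ((-7 + Q)*(2*Q))/9 = 4 + (2*Q*(-7 + Q))/9 = 4 + 2*Q*(-7 + Q)/9)
-40*(17 - 34)*(9 + a(-6)) = -40*(17 - 34)*(9 + (4 - 14/9*(-6) + (2/9)*(-6)**2)) = -(-680)*(9 + (4 + 28/3 + (2/9)*36)) = -(-680)*(9 + (4 + 28/3 + 8)) = -(-680)*(9 + 64/3) = -(-680)*91/3 = -40*(-1547/3) = 61880/3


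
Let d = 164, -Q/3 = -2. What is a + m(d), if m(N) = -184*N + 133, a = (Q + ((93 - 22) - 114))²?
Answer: -28674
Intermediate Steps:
Q = 6 (Q = -3*(-2) = 6)
a = 1369 (a = (6 + ((93 - 22) - 114))² = (6 + (71 - 114))² = (6 - 43)² = (-37)² = 1369)
m(N) = 133 - 184*N
a + m(d) = 1369 + (133 - 184*164) = 1369 + (133 - 30176) = 1369 - 30043 = -28674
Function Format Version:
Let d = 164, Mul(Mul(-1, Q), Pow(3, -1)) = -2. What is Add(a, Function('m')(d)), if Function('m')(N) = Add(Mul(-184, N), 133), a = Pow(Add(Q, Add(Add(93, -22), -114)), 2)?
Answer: -28674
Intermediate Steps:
Q = 6 (Q = Mul(-3, -2) = 6)
a = 1369 (a = Pow(Add(6, Add(Add(93, -22), -114)), 2) = Pow(Add(6, Add(71, -114)), 2) = Pow(Add(6, -43), 2) = Pow(-37, 2) = 1369)
Function('m')(N) = Add(133, Mul(-184, N))
Add(a, Function('m')(d)) = Add(1369, Add(133, Mul(-184, 164))) = Add(1369, Add(133, -30176)) = Add(1369, -30043) = -28674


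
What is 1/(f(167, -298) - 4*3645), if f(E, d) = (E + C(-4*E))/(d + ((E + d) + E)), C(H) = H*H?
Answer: -262/4266351 ≈ -6.1411e-5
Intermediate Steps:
C(H) = H**2
f(E, d) = (E + 16*E**2)/(2*E + 2*d) (f(E, d) = (E + (-4*E)**2)/(d + ((E + d) + E)) = (E + 16*E**2)/(d + (d + 2*E)) = (E + 16*E**2)/(2*E + 2*d))
1/(f(167, -298) - 4*3645) = 1/((1/2)*167*(1 + 16*167)/(167 - 298) - 4*3645) = 1/((1/2)*167*(1 + 2672)/(-131) - 14580) = 1/((1/2)*167*(-1/131)*2673 - 14580) = 1/(-446391/262 - 14580) = 1/(-4266351/262) = -262/4266351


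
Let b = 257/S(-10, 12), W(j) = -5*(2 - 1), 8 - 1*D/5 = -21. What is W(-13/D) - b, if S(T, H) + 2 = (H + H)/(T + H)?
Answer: -307/10 ≈ -30.700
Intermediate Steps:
D = 145 (D = 40 - 5*(-21) = 40 + 105 = 145)
S(T, H) = -2 + 2*H/(H + T) (S(T, H) = -2 + (H + H)/(T + H) = -2 + (2*H)/(H + T) = -2 + 2*H/(H + T))
W(j) = -5 (W(j) = -5*1 = -5)
b = 257/10 (b = 257/((-2*(-10)/(12 - 10))) = 257/((-2*(-10)/2)) = 257/((-2*(-10)*½)) = 257/10 ≈ 25.700)
W(-13/D) - b = -5 - 1*257/10 = -5 - 257/10 = -307/10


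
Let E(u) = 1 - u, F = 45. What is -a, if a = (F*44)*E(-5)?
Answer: -11880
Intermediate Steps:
a = 11880 (a = (45*44)*(1 - 1*(-5)) = 1980*(1 + 5) = 1980*6 = 11880)
-a = -1*11880 = -11880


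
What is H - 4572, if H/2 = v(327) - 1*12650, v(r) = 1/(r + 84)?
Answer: -12277390/411 ≈ -29872.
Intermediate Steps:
v(r) = 1/(84 + r)
H = -10398298/411 (H = 2*(1/(84 + 327) - 1*12650) = 2*(1/411 - 12650) = 2*(-5199149/411) = -10398298/411 ≈ -25300.)
H - 4572 = -10398298/411 - 4572 = -12277390/411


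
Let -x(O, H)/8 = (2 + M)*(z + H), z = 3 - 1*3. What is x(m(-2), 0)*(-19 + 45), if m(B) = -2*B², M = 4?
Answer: 0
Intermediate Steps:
z = 0 (z = 3 - 3 = 0)
x(O, H) = -48*H (x(O, H) = -8*(2 + 4)*(0 + H) = -48*H)
x(m(-2), 0)*(-19 + 45) = (-48*0)*(-19 + 45) = 0*26 = 0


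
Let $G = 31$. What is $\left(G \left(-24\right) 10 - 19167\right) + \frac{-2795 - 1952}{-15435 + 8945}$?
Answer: $- \frac{172674683}{6490} \approx -26606.0$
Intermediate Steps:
$\left(G \left(-24\right) 10 - 19167\right) + \frac{-2795 - 1952}{-15435 + 8945} = \left(31 \left(-24\right) 10 - 19167\right) + \frac{-2795 - 1952}{-15435 + 8945} = \left(\left(-744\right) 10 - 19167\right) - \frac{4747}{-6490} = \left(-7440 - 19167\right) - - \frac{4747}{6490} = -26607 + \frac{4747}{6490} = - \frac{172674683}{6490}$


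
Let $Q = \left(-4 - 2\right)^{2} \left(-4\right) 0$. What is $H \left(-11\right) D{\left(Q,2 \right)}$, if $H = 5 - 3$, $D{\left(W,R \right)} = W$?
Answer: $0$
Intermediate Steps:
$Q = 0$ ($Q = \left(-6\right)^{2} \left(-4\right) 0 = 36 \left(-4\right) 0 = \left(-144\right) 0 = 0$)
$H = 2$
$H \left(-11\right) D{\left(Q,2 \right)} = 2 \left(-11\right) 0 = \left(-22\right) 0 = 0$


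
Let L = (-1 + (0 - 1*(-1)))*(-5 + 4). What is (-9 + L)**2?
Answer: 81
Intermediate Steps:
L = 0 (L = (-1 + (0 + 1))*(-1) = (-1 + 1)*(-1) = 0*(-1) = 0)
(-9 + L)**2 = (-9 + 0)**2 = (-9)**2 = 81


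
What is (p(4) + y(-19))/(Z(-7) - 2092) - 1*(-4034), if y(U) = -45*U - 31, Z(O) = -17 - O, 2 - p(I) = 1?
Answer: 8478643/2102 ≈ 4033.6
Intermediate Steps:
p(I) = 1 (p(I) = 2 - 1*1 = 2 - 1 = 1)
y(U) = -31 - 45*U
(p(4) + y(-19))/(Z(-7) - 2092) - 1*(-4034) = (1 + (-31 - 45*(-19)))/((-17 - 1*(-7)) - 2092) - 1*(-4034) = (1 + (-31 + 855))/((-17 + 7) - 2092) + 4034 = (1 + 824)/(-10 - 2092) + 4034 = 825/(-2102) + 4034 = 825*(-1/2102) + 4034 = -825/2102 + 4034 = 8478643/2102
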